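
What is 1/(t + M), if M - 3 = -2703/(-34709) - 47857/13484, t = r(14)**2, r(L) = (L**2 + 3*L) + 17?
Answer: 468016156/30432529971007 ≈ 1.5379e-5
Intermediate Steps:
r(L) = 17 + L**2 + 3*L
t = 65025 (t = (17 + 14**2 + 3*14)**2 = (17 + 196 + 42)**2 = 255**2 = 65025)
M = -220572893/468016156 (M = 3 + (-2703/(-34709) - 47857/13484) = 3 + (-2703*(-1/34709) - 47857*1/13484) = 3 + (2703/34709 - 47857/13484) = 3 - 1624621361/468016156 = -220572893/468016156 ≈ -0.47129)
1/(t + M) = 1/(65025 - 220572893/468016156) = 1/(30432529971007/468016156) = 468016156/30432529971007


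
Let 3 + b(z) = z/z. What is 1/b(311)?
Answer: -1/2 ≈ -0.50000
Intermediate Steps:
b(z) = -2 (b(z) = -3 + z/z = -3 + 1 = -2)
1/b(311) = 1/(-2) = -1/2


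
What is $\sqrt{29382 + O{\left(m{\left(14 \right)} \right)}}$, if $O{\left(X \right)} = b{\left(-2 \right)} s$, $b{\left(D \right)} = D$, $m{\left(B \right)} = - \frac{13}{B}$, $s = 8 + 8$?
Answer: $5 \sqrt{1174} \approx 171.32$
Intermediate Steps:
$s = 16$
$O{\left(X \right)} = -32$ ($O{\left(X \right)} = \left(-2\right) 16 = -32$)
$\sqrt{29382 + O{\left(m{\left(14 \right)} \right)}} = \sqrt{29382 - 32} = \sqrt{29350} = 5 \sqrt{1174}$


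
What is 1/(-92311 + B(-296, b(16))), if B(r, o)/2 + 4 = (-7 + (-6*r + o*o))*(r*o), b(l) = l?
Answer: -1/19273119 ≈ -5.1886e-8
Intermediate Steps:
B(r, o) = -8 + 2*o*r*(-7 + o**2 - 6*r) (B(r, o) = -8 + 2*((-7 + (-6*r + o*o))*(r*o)) = -8 + 2*((-7 + (-6*r + o**2))*(o*r)) = -8 + 2*((-7 + (o**2 - 6*r))*(o*r)) = -8 + 2*((-7 + o**2 - 6*r)*(o*r)) = -8 + 2*(o*r*(-7 + o**2 - 6*r)) = -8 + 2*o*r*(-7 + o**2 - 6*r))
1/(-92311 + B(-296, b(16))) = 1/(-92311 + (-8 - 14*16*(-296) - 12*16*(-296)**2 + 2*(-296)*16**3)) = 1/(-92311 + (-8 + 66304 - 12*16*87616 + 2*(-296)*4096)) = 1/(-92311 + (-8 + 66304 - 16822272 - 2424832)) = 1/(-92311 - 19180808) = 1/(-19273119) = -1/19273119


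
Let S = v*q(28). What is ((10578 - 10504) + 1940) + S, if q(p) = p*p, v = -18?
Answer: -12098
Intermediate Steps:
q(p) = p²
S = -14112 (S = -18*28² = -18*784 = -14112)
((10578 - 10504) + 1940) + S = ((10578 - 10504) + 1940) - 14112 = (74 + 1940) - 14112 = 2014 - 14112 = -12098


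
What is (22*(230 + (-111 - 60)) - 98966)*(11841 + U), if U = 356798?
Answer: -36004233852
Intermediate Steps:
(22*(230 + (-111 - 60)) - 98966)*(11841 + U) = (22*(230 + (-111 - 60)) - 98966)*(11841 + 356798) = (22*(230 - 171) - 98966)*368639 = (22*59 - 98966)*368639 = (1298 - 98966)*368639 = -97668*368639 = -36004233852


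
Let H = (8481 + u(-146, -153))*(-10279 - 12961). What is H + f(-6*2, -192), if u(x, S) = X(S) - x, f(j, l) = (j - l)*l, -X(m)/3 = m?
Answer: -211193200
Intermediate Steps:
X(m) = -3*m
f(j, l) = l*(j - l)
u(x, S) = -x - 3*S (u(x, S) = -3*S - x = -x - 3*S)
H = -211158640 (H = (8481 + (-1*(-146) - 3*(-153)))*(-10279 - 12961) = (8481 + (146 + 459))*(-23240) = (8481 + 605)*(-23240) = 9086*(-23240) = -211158640)
H + f(-6*2, -192) = -211158640 - 192*(-6*2 - 1*(-192)) = -211158640 - 192*(-12 + 192) = -211158640 - 192*180 = -211158640 - 34560 = -211193200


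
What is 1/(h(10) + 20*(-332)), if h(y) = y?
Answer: -1/6630 ≈ -0.00015083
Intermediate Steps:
1/(h(10) + 20*(-332)) = 1/(10 + 20*(-332)) = 1/(10 - 6640) = 1/(-6630) = -1/6630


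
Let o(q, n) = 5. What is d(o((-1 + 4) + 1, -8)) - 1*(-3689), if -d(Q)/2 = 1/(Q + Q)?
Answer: 18444/5 ≈ 3688.8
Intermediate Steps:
d(Q) = -1/Q (d(Q) = -2/(Q + Q) = -2*1/(2*Q) = -1/Q)
d(o((-1 + 4) + 1, -8)) - 1*(-3689) = -1/5 - 1*(-3689) = -1*1/5 + 3689 = -1/5 + 3689 = 18444/5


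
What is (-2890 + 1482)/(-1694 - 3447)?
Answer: 1408/5141 ≈ 0.27388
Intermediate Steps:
(-2890 + 1482)/(-1694 - 3447) = -1408/(-5141) = -1408*(-1/5141) = 1408/5141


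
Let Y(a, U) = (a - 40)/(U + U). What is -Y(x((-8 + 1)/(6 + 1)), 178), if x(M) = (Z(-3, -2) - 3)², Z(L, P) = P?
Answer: 15/356 ≈ 0.042135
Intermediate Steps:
x(M) = 25 (x(M) = (-2 - 3)² = (-5)² = 25)
Y(a, U) = (-40 + a)/(2*U) (Y(a, U) = (-40 + a)/((2*U)) = (-40 + a)*(1/(2*U)) = (-40 + a)/(2*U))
-Y(x((-8 + 1)/(6 + 1)), 178) = -(-40 + 25)/(2*178) = -(-15)/(2*178) = -1*(-15/356) = 15/356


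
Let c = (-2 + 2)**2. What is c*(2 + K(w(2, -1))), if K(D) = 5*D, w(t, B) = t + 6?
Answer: 0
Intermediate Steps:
w(t, B) = 6 + t
c = 0 (c = 0**2 = 0)
c*(2 + K(w(2, -1))) = 0*(2 + 5*(6 + 2)) = 0*(2 + 5*8) = 0*(2 + 40) = 0*42 = 0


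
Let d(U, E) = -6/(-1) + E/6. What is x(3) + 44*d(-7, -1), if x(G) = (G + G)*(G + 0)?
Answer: 824/3 ≈ 274.67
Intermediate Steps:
d(U, E) = 6 + E/6 (d(U, E) = -6*(-1) + E*(1/6) = 6 + E/6)
x(G) = 2*G**2 (x(G) = (2*G)*G = 2*G**2)
x(3) + 44*d(-7, -1) = 2*3**2 + 44*(6 + (1/6)*(-1)) = 2*9 + 44*(6 - 1/6) = 18 + 44*(35/6) = 18 + 770/3 = 824/3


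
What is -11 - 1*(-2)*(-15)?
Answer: -41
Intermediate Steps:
-11 - 1*(-2)*(-15) = -11 + 2*(-15) = -11 - 30 = -41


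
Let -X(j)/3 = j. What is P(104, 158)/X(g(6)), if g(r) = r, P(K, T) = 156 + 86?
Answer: -121/9 ≈ -13.444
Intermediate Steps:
P(K, T) = 242
X(j) = -3*j
P(104, 158)/X(g(6)) = 242/((-3*6)) = 242/(-18) = 242*(-1/18) = -121/9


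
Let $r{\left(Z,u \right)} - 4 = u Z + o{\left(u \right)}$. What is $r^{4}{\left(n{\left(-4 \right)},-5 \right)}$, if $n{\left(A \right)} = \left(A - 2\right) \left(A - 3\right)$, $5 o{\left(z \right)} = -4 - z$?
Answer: $\frac{1121144263281}{625} \approx 1.7938 \cdot 10^{9}$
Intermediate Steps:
$o{\left(z \right)} = - \frac{4}{5} - \frac{z}{5}$ ($o{\left(z \right)} = \frac{-4 - z}{5} = - \frac{4}{5} - \frac{z}{5}$)
$n{\left(A \right)} = \left(-3 + A\right) \left(-2 + A\right)$ ($n{\left(A \right)} = \left(-2 + A\right) \left(-3 + A\right) = \left(-3 + A\right) \left(-2 + A\right)$)
$r{\left(Z,u \right)} = \frac{16}{5} - \frac{u}{5} + Z u$ ($r{\left(Z,u \right)} = 4 - \left(\frac{4}{5} + \frac{u}{5} - u Z\right) = 4 - \left(\frac{4}{5} + \frac{u}{5} - Z u\right) = \frac{16}{5} - \frac{u}{5} + Z u$)
$r^{4}{\left(n{\left(-4 \right)},-5 \right)} = \left(\frac{16}{5} - -1 + \left(6 + \left(-4\right)^{2} - -20\right) \left(-5\right)\right)^{4} = \left(\frac{16}{5} + 1 + \left(6 + 16 + 20\right) \left(-5\right)\right)^{4} = \left(\frac{16}{5} + 1 + 42 \left(-5\right)\right)^{4} = \left(\frac{16}{5} + 1 - 210\right)^{4} = \left(- \frac{1029}{5}\right)^{4} = \frac{1121144263281}{625}$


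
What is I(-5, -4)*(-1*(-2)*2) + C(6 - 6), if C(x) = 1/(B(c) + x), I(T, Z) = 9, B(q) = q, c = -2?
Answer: 71/2 ≈ 35.500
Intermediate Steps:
C(x) = 1/(-2 + x)
I(-5, -4)*(-1*(-2)*2) + C(6 - 6) = 9*(-1*(-2)*2) + 1/(-2 + (6 - 6)) = 9*(2*2) + 1/(-2 + 0) = 9*4 + 1/(-2) = 36 - ½ = 71/2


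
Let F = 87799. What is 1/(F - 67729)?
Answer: 1/20070 ≈ 4.9826e-5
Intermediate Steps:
1/(F - 67729) = 1/(87799 - 67729) = 1/20070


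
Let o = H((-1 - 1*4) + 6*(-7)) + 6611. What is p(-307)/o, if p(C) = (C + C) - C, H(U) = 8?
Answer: -307/6619 ≈ -0.046382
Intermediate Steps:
p(C) = C (p(C) = 2*C - C = C)
o = 6619 (o = 8 + 6611 = 6619)
p(-307)/o = -307/6619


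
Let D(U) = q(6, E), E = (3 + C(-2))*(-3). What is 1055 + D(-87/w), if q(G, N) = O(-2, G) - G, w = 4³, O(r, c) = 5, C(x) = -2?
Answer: 1054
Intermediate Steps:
E = -3 (E = (3 - 2)*(-3) = 1*(-3) = -3)
w = 64
q(G, N) = 5 - G
D(U) = -1 (D(U) = 5 - 1*6 = 5 - 6 = -1)
1055 + D(-87/w) = 1055 - 1 = 1054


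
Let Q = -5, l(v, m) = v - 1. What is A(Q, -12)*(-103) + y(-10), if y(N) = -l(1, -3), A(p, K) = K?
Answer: 1236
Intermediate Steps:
l(v, m) = -1 + v
y(N) = 0 (y(N) = -(-1 + 1) = -1*0 = 0)
A(Q, -12)*(-103) + y(-10) = -12*(-103) + 0 = 1236 + 0 = 1236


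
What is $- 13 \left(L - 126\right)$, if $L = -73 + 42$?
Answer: $2041$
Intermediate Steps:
$L = -31$
$- 13 \left(L - 126\right) = - 13 \left(-31 - 126\right) = \left(-13\right) \left(-157\right) = 2041$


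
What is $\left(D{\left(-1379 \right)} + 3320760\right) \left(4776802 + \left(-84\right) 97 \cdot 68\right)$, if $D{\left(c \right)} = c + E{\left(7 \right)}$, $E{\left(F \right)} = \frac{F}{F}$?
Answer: $14016880507916$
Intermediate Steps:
$E{\left(F \right)} = 1$
$D{\left(c \right)} = 1 + c$ ($D{\left(c \right)} = c + 1 = 1 + c$)
$\left(D{\left(-1379 \right)} + 3320760\right) \left(4776802 + \left(-84\right) 97 \cdot 68\right) = \left(\left(1 - 1379\right) + 3320760\right) \left(4776802 + \left(-84\right) 97 \cdot 68\right) = \left(-1378 + 3320760\right) \left(4776802 - 554064\right) = 3319382 \left(4776802 - 554064\right) = 3319382 \cdot 4222738 = 14016880507916$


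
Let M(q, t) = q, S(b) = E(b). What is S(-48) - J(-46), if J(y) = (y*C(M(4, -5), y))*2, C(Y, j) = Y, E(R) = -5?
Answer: 363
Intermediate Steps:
S(b) = -5
J(y) = 8*y (J(y) = (y*4)*2 = (4*y)*2 = 8*y)
S(-48) - J(-46) = -5 - 8*(-46) = -5 - 1*(-368) = -5 + 368 = 363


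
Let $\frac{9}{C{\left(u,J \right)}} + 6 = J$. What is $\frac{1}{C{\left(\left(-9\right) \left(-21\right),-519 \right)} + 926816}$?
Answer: $\frac{175}{162192797} \approx 1.079 \cdot 10^{-6}$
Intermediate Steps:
$C{\left(u,J \right)} = \frac{9}{-6 + J}$
$\frac{1}{C{\left(\left(-9\right) \left(-21\right),-519 \right)} + 926816} = \frac{1}{\frac{9}{-6 - 519} + 926816} = \frac{1}{\frac{9}{-525} + 926816} = \frac{1}{9 \left(- \frac{1}{525}\right) + 926816} = \frac{1}{- \frac{3}{175} + 926816} = \frac{1}{\frac{162192797}{175}} = \frac{175}{162192797}$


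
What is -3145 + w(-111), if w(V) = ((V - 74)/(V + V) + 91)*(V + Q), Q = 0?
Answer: -26677/2 ≈ -13339.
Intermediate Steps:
w(V) = V*(91 + (-74 + V)/(2*V)) (w(V) = ((V - 74)/(V + V) + 91)*(V + 0) = ((-74 + V)/((2*V)) + 91)*V = ((-74 + V)*(1/(2*V)) + 91)*V = ((-74 + V)/(2*V) + 91)*V = (91 + (-74 + V)/(2*V))*V = V*(91 + (-74 + V)/(2*V)))
-3145 + w(-111) = -3145 + (-37 + (183/2)*(-111)) = -3145 + (-37 - 20313/2) = -3145 - 20387/2 = -26677/2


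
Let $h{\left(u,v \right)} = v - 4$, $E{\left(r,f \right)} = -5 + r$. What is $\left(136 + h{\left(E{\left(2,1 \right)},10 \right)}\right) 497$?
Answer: $70574$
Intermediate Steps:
$h{\left(u,v \right)} = -4 + v$ ($h{\left(u,v \right)} = v - 4 = -4 + v$)
$\left(136 + h{\left(E{\left(2,1 \right)},10 \right)}\right) 497 = \left(136 + \left(-4 + 10\right)\right) 497 = \left(136 + 6\right) 497 = 142 \cdot 497 = 70574$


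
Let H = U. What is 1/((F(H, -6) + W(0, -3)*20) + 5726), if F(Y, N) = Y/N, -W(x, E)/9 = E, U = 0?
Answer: 1/6266 ≈ 0.00015959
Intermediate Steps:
H = 0
W(x, E) = -9*E
1/((F(H, -6) + W(0, -3)*20) + 5726) = 1/((0/(-6) - 9*(-3)*20) + 5726) = 1/((0*(-⅙) + 27*20) + 5726) = 1/((0 + 540) + 5726) = 1/(540 + 5726) = 1/6266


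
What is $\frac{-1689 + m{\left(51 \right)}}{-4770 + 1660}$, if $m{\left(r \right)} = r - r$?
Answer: $\frac{1689}{3110} \approx 0.54309$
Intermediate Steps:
$m{\left(r \right)} = 0$
$\frac{-1689 + m{\left(51 \right)}}{-4770 + 1660} = \frac{-1689 + 0}{-4770 + 1660} = - \frac{1689}{-3110} = \left(-1689\right) \left(- \frac{1}{3110}\right) = \frac{1689}{3110}$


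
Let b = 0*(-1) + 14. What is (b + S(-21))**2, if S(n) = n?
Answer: 49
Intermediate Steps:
b = 14 (b = 0 + 14 = 14)
(b + S(-21))**2 = (14 - 21)**2 = (-7)**2 = 49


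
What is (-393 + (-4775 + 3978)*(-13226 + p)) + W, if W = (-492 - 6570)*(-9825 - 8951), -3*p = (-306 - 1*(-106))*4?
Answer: 428772923/3 ≈ 1.4292e+8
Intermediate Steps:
p = 800/3 (p = -(-306 - 1*(-106))*4/3 = -(-306 + 106)*4/3 = -(-200)*4/3 = -⅓*(-800) = 800/3 ≈ 266.67)
W = 132596112 (W = -7062*(-18776) = 132596112)
(-393 + (-4775 + 3978)*(-13226 + p)) + W = (-393 + (-4775 + 3978)*(-13226 + 800/3)) + 132596112 = (-393 - 797*(-38878/3)) + 132596112 = (-393 + 30985766/3) + 132596112 = 30984587/3 + 132596112 = 428772923/3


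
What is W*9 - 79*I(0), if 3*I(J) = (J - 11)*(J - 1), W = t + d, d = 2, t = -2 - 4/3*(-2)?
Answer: -797/3 ≈ -265.67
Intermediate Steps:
t = 2/3 (t = -2 - 4*1/3*(-2) = -2 - 4/3*(-2) = -2 + 8/3 = 2/3 ≈ 0.66667)
W = 8/3 (W = 2/3 + 2 = 8/3 ≈ 2.6667)
I(J) = (-1 + J)*(-11 + J)/3 (I(J) = ((J - 11)*(J - 1))/3 = ((-11 + J)*(-1 + J))/3 = ((-1 + J)*(-11 + J))/3 = (-1 + J)*(-11 + J)/3)
W*9 - 79*I(0) = (8/3)*9 - 79*(11/3 - 4*0 + (1/3)*0**2) = 24 - 79*(11/3 + 0 + (1/3)*0) = 24 - 79*(11/3 + 0 + 0) = 24 - 79*11/3 = 24 - 869/3 = -797/3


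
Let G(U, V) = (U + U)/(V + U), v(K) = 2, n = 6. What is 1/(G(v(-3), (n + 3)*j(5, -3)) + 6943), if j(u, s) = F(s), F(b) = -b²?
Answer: 79/548493 ≈ 0.00014403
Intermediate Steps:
j(u, s) = -s²
G(U, V) = 2*U/(U + V) (G(U, V) = (2*U)/(U + V) = 2*U/(U + V))
1/(G(v(-3), (n + 3)*j(5, -3)) + 6943) = 1/(2*2/(2 + (6 + 3)*(-1*(-3)²)) + 6943) = 1/(2*2/(2 + 9*(-1*9)) + 6943) = 1/(2*2/(2 + 9*(-9)) + 6943) = 1/(2*2/(2 - 81) + 6943) = 1/(2*2/(-79) + 6943) = 1/(2*2*(-1/79) + 6943) = 1/(-4/79 + 6943) = 1/(548493/79) = 79/548493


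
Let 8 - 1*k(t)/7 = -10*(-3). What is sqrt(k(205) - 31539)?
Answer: I*sqrt(31693) ≈ 178.03*I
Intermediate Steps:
k(t) = -154 (k(t) = 56 - (-70)*(-3) = 56 - 7*30 = 56 - 210 = -154)
sqrt(k(205) - 31539) = sqrt(-154 - 31539) = sqrt(-31693) = I*sqrt(31693)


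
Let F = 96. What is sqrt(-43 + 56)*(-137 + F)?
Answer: -41*sqrt(13) ≈ -147.83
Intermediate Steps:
sqrt(-43 + 56)*(-137 + F) = sqrt(-43 + 56)*(-137 + 96) = sqrt(13)*(-41) = -41*sqrt(13)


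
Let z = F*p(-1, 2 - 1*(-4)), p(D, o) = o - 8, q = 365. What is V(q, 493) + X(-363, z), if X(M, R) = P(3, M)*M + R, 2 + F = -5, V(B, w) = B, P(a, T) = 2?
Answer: -347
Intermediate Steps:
p(D, o) = -8 + o
F = -7 (F = -2 - 5 = -7)
z = 14 (z = -7*(-8 + (2 - 1*(-4))) = -7*(-8 + (2 + 4)) = -7*(-8 + 6) = -7*(-2) = 14)
X(M, R) = R + 2*M (X(M, R) = 2*M + R = R + 2*M)
V(q, 493) + X(-363, z) = 365 + (14 + 2*(-363)) = 365 + (14 - 726) = 365 - 712 = -347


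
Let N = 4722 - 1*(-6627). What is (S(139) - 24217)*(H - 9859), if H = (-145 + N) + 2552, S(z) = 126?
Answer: -93882627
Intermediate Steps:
N = 11349 (N = 4722 + 6627 = 11349)
H = 13756 (H = (-145 + 11349) + 2552 = 11204 + 2552 = 13756)
(S(139) - 24217)*(H - 9859) = (126 - 24217)*(13756 - 9859) = -24091*3897 = -93882627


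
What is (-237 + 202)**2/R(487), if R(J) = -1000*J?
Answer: -49/19480 ≈ -0.0025154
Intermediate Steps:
(-237 + 202)**2/R(487) = (-237 + 202)**2/((-1000*487)) = (-35)**2/(-487000) = 1225*(-1/487000) = -49/19480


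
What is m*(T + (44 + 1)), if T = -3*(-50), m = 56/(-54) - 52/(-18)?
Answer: 3250/9 ≈ 361.11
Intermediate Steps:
m = 50/27 (m = 56*(-1/54) - 52*(-1/18) = -28/27 + 26/9 = 50/27 ≈ 1.8519)
T = 150
m*(T + (44 + 1)) = 50*(150 + (44 + 1))/27 = 50*(150 + 45)/27 = (50/27)*195 = 3250/9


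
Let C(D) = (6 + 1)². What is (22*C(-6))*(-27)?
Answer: -29106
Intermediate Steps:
C(D) = 49 (C(D) = 7² = 49)
(22*C(-6))*(-27) = (22*49)*(-27) = 1078*(-27) = -29106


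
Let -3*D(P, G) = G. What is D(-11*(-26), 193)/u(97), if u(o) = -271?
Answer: 193/813 ≈ 0.23739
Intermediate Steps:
D(P, G) = -G/3
D(-11*(-26), 193)/u(97) = -⅓*193/(-271) = -193/3*(-1/271) = 193/813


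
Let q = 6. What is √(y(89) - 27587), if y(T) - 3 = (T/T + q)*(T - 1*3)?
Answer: 3*I*√2998 ≈ 164.26*I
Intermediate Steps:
y(T) = -18 + 7*T (y(T) = 3 + (T/T + 6)*(T - 1*3) = 3 + (1 + 6)*(T - 3) = 3 + 7*(-3 + T) = 3 + (-21 + 7*T) = -18 + 7*T)
√(y(89) - 27587) = √((-18 + 7*89) - 27587) = √((-18 + 623) - 27587) = √(605 - 27587) = √(-26982) = 3*I*√2998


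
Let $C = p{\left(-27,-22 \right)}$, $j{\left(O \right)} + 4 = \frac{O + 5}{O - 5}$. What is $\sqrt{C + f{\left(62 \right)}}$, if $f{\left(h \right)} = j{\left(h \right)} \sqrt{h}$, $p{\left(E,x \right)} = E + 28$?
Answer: $\frac{\sqrt{3249 - 9177 \sqrt{62}}}{57} \approx 4.6088 i$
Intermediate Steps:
$p{\left(E,x \right)} = 28 + E$
$j{\left(O \right)} = -4 + \frac{5 + O}{-5 + O}$ ($j{\left(O \right)} = -4 + \frac{O + 5}{O - 5} = -4 + \frac{5 + O}{-5 + O}$)
$f{\left(h \right)} = \frac{\sqrt{h} \left(25 - 3 h\right)}{-5 + h}$ ($f{\left(h \right)} = \frac{25 - 3 h}{-5 + h} \sqrt{h} = \frac{\sqrt{h} \left(25 - 3 h\right)}{-5 + h}$)
$C = 1$ ($C = 28 - 27 = 1$)
$\sqrt{C + f{\left(62 \right)}} = \sqrt{1 + \frac{\sqrt{62} \left(25 - 186\right)}{-5 + 62}} = \sqrt{1 + \frac{\sqrt{62} \left(25 - 186\right)}{57}} = \sqrt{1 + \sqrt{62} \cdot \frac{1}{57} \left(-161\right)} = \sqrt{1 - \frac{161 \sqrt{62}}{57}}$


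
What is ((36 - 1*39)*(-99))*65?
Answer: 19305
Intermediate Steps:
((36 - 1*39)*(-99))*65 = ((36 - 39)*(-99))*65 = -3*(-99)*65 = 297*65 = 19305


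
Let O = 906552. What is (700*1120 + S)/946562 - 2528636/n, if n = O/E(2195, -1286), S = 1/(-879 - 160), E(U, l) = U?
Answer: -341119632950457557/55723367094921 ≈ -6121.7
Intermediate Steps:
S = -1/1039 (S = 1/(-1039) = -1/1039 ≈ -0.00096246)
n = 906552/2195 ≈ 413.01
(700*1120 + S)/946562 - 2528636/n = (700*1120 - 1/1039)/946562 - 2528636/906552/2195 = (784000 - 1/1039)*(1/946562) - 2528636*2195/906552 = (814575999/1039)*(1/946562) - 1387589005/226638 = 814575999/983477918 - 1387589005/226638 = -341119632950457557/55723367094921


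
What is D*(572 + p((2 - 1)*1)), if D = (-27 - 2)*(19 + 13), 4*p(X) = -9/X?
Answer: -528728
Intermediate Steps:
p(X) = -9/(4*X) (p(X) = (-9/X)/4 = -9/(4*X))
D = -928 (D = -29*32 = -928)
D*(572 + p((2 - 1)*1)) = -928*(572 - 9/(4*(2 - 1))) = -928*(572 - 9/(4*1)) = -928*(572 - 9/4/1) = -928*(572 - 9/4*1) = -928*(572 - 9/4) = -928*2279/4 = -528728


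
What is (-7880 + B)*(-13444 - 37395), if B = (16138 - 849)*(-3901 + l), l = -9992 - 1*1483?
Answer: 11951819005416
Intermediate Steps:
l = -11475 (l = -9992 - 1483 = -11475)
B = -235083664 (B = (16138 - 849)*(-3901 - 11475) = 15289*(-15376) = -235083664)
(-7880 + B)*(-13444 - 37395) = (-7880 - 235083664)*(-13444 - 37395) = -235091544*(-50839) = 11951819005416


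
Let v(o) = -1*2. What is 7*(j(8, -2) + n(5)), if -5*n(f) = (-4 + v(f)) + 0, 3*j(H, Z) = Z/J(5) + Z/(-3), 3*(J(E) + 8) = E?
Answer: 9142/855 ≈ 10.692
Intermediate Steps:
J(E) = -8 + E/3
v(o) = -2
j(H, Z) = -28*Z/171 (j(H, Z) = (Z/(-8 + (⅓)*5) + Z/(-3))/3 = (Z/(-8 + 5/3) + Z*(-⅓))/3 = (Z/(-19/3) - Z/3)/3 = (Z*(-3/19) - Z/3)/3 = (-3*Z/19 - Z/3)/3 = (-28*Z/57)/3 = -28*Z/171)
n(f) = 6/5 (n(f) = -((-4 - 2) + 0)/5 = -(-6 + 0)/5 = -⅕*(-6) = 6/5)
7*(j(8, -2) + n(5)) = 7*(-28/171*(-2) + 6/5) = 7*(56/171 + 6/5) = 7*(1306/855) = 9142/855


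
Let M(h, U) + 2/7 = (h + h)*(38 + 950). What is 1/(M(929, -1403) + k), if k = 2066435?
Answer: 7/27314971 ≈ 2.5627e-7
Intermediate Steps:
M(h, U) = -2/7 + 1976*h (M(h, U) = -2/7 + (h + h)*(38 + 950) = -2/7 + (2*h)*988 = -2/7 + 1976*h)
1/(M(929, -1403) + k) = 1/((-2/7 + 1976*929) + 2066435) = 1/((-2/7 + 1835704) + 2066435) = 1/(12849926/7 + 2066435) = 1/(27314971/7) = 7/27314971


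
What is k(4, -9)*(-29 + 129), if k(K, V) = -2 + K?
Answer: 200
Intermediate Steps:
k(4, -9)*(-29 + 129) = (-2 + 4)*(-29 + 129) = 2*100 = 200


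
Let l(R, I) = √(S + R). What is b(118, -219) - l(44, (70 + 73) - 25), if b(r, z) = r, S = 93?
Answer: 118 - √137 ≈ 106.30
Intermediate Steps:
l(R, I) = √(93 + R)
b(118, -219) - l(44, (70 + 73) - 25) = 118 - √(93 + 44) = 118 - √137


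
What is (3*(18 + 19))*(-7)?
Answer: -777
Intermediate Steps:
(3*(18 + 19))*(-7) = (3*37)*(-7) = 111*(-7) = -777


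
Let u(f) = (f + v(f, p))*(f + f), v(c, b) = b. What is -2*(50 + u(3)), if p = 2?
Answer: -160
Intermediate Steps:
u(f) = 2*f*(2 + f) (u(f) = (f + 2)*(f + f) = (2 + f)*(2*f) = 2*f*(2 + f))
-2*(50 + u(3)) = -2*(50 + 2*3*(2 + 3)) = -2*(50 + 2*3*5) = -2*(50 + 30) = -2*80 = -160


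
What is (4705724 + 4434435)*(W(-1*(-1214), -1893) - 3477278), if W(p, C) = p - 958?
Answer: -31780533926498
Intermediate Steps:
W(p, C) = -958 + p
(4705724 + 4434435)*(W(-1*(-1214), -1893) - 3477278) = (4705724 + 4434435)*((-958 - 1*(-1214)) - 3477278) = 9140159*((-958 + 1214) - 3477278) = 9140159*(256 - 3477278) = 9140159*(-3477022) = -31780533926498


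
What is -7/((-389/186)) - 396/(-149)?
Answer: 348042/57961 ≈ 6.0048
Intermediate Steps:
-7/((-389/186)) - 396/(-149) = -7/((-389*1/186)) - 396*(-1/149) = -7/(-389/186) + 396/149 = -7*(-186/389) + 396/149 = 1302/389 + 396/149 = 348042/57961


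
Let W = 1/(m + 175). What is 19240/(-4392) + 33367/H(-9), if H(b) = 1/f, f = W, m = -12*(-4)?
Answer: 17782168/122427 ≈ 145.25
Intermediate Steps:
m = 48
W = 1/223 (W = 1/(48 + 175) = 1/223 ≈ 0.0044843)
f = 1/223 ≈ 0.0044843
H(b) = 223 (H(b) = 1/(1/223) = 223)
19240/(-4392) + 33367/H(-9) = 19240/(-4392) + 33367/223 = 19240*(-1/4392) + 33367*(1/223) = -2405/549 + 33367/223 = 17782168/122427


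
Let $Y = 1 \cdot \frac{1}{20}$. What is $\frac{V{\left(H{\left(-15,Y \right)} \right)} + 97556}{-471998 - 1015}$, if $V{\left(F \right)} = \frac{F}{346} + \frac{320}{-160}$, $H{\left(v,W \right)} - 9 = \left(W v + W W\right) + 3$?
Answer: $- \frac{13501478101}{65464999200} \approx -0.20624$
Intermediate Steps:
$Y = \frac{1}{20}$ ($Y = 1 \cdot \frac{1}{20} = \frac{1}{20} \approx 0.05$)
$H{\left(v,W \right)} = 12 + W^{2} + W v$ ($H{\left(v,W \right)} = 9 + \left(\left(W v + W W\right) + 3\right) = 9 + \left(\left(W v + W^{2}\right) + 3\right) = 9 + \left(\left(W^{2} + W v\right) + 3\right) = 9 + \left(3 + W^{2} + W v\right) = 12 + W^{2} + W v$)
$V{\left(F \right)} = -2 + \frac{F}{346}$ ($V{\left(F \right)} = F \frac{1}{346} + 320 \left(- \frac{1}{160}\right) = \frac{F}{346} - 2 = -2 + \frac{F}{346}$)
$\frac{V{\left(H{\left(-15,Y \right)} \right)} + 97556}{-471998 - 1015} = \frac{\left(-2 + \frac{12 + \left(\frac{1}{20}\right)^{2} + \frac{1}{20} \left(-15\right)}{346}\right) + 97556}{-471998 - 1015} = \frac{\left(-2 + \frac{12 + \frac{1}{400} - \frac{3}{4}}{346}\right) + 97556}{-473013} = \left(\left(-2 + \frac{1}{346} \cdot \frac{4501}{400}\right) + 97556\right) \left(- \frac{1}{473013}\right) = \left(\left(-2 + \frac{4501}{138400}\right) + 97556\right) \left(- \frac{1}{473013}\right) = \left(- \frac{272299}{138400} + 97556\right) \left(- \frac{1}{473013}\right) = \frac{13501478101}{138400} \left(- \frac{1}{473013}\right) = - \frac{13501478101}{65464999200}$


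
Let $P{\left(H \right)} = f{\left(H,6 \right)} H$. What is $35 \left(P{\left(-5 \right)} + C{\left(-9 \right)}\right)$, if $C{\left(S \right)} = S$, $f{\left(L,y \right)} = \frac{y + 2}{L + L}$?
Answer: $-175$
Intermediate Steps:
$f{\left(L,y \right)} = \frac{2 + y}{2 L}$
$P{\left(H \right)} = 4$ ($P{\left(H \right)} = \frac{2 + 6}{2 H} H = \frac{1}{2} \frac{1}{H} 8 H = \frac{4}{H} H = 4$)
$35 \left(P{\left(-5 \right)} + C{\left(-9 \right)}\right) = 35 \left(4 - 9\right) = 35 \left(-5\right) = -175$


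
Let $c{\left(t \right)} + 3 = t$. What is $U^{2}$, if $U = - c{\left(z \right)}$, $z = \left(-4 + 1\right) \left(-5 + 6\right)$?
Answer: $36$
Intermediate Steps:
$z = -3$ ($z = \left(-3\right) 1 = -3$)
$c{\left(t \right)} = -3 + t$
$U = 6$ ($U = - (-3 - 3) = \left(-1\right) \left(-6\right) = 6$)
$U^{2} = 6^{2} = 36$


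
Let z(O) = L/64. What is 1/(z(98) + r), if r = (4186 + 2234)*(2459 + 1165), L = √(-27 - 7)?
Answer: 47648931840/1108603860103987217 - 32*I*√34/1108603860103987217 ≈ 4.2981e-8 - 1.6831e-16*I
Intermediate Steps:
L = I*√34 (L = √(-34) = I*√34 ≈ 5.8309*I)
z(O) = I*√34/64 (z(O) = (I*√34)/64 = (I*√34)*(1/64) = I*√34/64)
r = 23266080 (r = 6420*3624 = 23266080)
1/(z(98) + r) = 1/(I*√34/64 + 23266080) = 1/(23266080 + I*√34/64)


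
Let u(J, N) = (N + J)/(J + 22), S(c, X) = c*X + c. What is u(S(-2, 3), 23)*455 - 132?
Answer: 711/2 ≈ 355.50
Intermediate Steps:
S(c, X) = c + X*c (S(c, X) = X*c + c = c + X*c)
u(J, N) = (J + N)/(22 + J)
u(S(-2, 3), 23)*455 - 132 = ((-2*(1 + 3) + 23)/(22 - 2*(1 + 3)))*455 - 132 = ((-2*4 + 23)/(22 - 2*4))*455 - 132 = ((-8 + 23)/(22 - 8))*455 - 132 = (15/14)*455 - 132 = 975/2 - 132 = 711/2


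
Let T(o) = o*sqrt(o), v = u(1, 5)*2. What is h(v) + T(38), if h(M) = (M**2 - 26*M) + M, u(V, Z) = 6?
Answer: -156 + 38*sqrt(38) ≈ 78.248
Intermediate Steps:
v = 12 (v = 6*2 = 12)
T(o) = o**(3/2)
h(M) = M**2 - 25*M
h(v) + T(38) = 12*(-25 + 12) + 38**(3/2) = 12*(-13) + 38*sqrt(38) = -156 + 38*sqrt(38)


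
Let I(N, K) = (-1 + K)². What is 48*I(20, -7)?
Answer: 3072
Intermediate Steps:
48*I(20, -7) = 48*(-1 - 7)² = 48*(-8)² = 48*64 = 3072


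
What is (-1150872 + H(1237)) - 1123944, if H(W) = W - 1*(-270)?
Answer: -2273309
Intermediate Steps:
H(W) = 270 + W (H(W) = W + 270 = 270 + W)
(-1150872 + H(1237)) - 1123944 = (-1150872 + (270 + 1237)) - 1123944 = (-1150872 + 1507) - 1123944 = -1149365 - 1123944 = -2273309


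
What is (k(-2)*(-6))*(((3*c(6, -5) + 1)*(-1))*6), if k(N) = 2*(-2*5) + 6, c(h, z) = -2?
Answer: 2520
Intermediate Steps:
k(N) = -14 (k(N) = 2*(-10) + 6 = -20 + 6 = -14)
(k(-2)*(-6))*(((3*c(6, -5) + 1)*(-1))*6) = (-14*(-6))*(((3*(-2) + 1)*(-1))*6) = 84*(((-6 + 1)*(-1))*6) = 84*(-5*(-1)*6) = 84*(5*6) = 84*30 = 2520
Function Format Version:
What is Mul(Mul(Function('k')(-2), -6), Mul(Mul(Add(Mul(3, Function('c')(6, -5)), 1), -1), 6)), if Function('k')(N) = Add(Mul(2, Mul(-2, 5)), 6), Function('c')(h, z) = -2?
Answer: 2520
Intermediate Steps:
Function('k')(N) = -14 (Function('k')(N) = Add(Mul(2, -10), 6) = Add(-20, 6) = -14)
Mul(Mul(Function('k')(-2), -6), Mul(Mul(Add(Mul(3, Function('c')(6, -5)), 1), -1), 6)) = Mul(Mul(-14, -6), Mul(Mul(Add(Mul(3, -2), 1), -1), 6)) = Mul(84, Mul(Mul(Add(-6, 1), -1), 6)) = Mul(84, Mul(Mul(-5, -1), 6)) = Mul(84, Mul(5, 6)) = Mul(84, 30) = 2520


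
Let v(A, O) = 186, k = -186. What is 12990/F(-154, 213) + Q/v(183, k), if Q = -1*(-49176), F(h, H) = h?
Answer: 429747/2387 ≈ 180.04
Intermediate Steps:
Q = 49176
12990/F(-154, 213) + Q/v(183, k) = 12990/(-154) + 49176/186 = 12990*(-1/154) + 49176*(1/186) = -6495/77 + 8196/31 = 429747/2387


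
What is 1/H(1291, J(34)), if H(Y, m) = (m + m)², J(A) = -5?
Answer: 1/100 ≈ 0.010000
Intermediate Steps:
H(Y, m) = 4*m² (H(Y, m) = (2*m)² = 4*m²)
1/H(1291, J(34)) = 1/(4*(-5)²) = 1/(4*25) = 1/100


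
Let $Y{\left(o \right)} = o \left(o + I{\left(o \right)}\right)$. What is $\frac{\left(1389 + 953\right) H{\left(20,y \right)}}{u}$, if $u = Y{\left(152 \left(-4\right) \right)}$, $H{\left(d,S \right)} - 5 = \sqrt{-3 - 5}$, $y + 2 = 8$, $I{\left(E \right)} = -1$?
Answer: $\frac{5855}{185136} + \frac{1171 i \sqrt{2}}{92568} \approx 0.031625 + 0.01789 i$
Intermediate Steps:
$y = 6$ ($y = -2 + 8 = 6$)
$H{\left(d,S \right)} = 5 + 2 i \sqrt{2}$ ($H{\left(d,S \right)} = 5 + \sqrt{-3 - 5} = 5 + \sqrt{-8} = 5 + 2 i \sqrt{2}$)
$Y{\left(o \right)} = o \left(-1 + o\right)$ ($Y{\left(o \right)} = o \left(o - 1\right) = o \left(-1 + o\right)$)
$u = 370272$ ($u = 152 \left(-4\right) \left(-1 + 152 \left(-4\right)\right) = - 608 \left(-1 - 608\right) = \left(-608\right) \left(-609\right) = 370272$)
$\frac{\left(1389 + 953\right) H{\left(20,y \right)}}{u} = \frac{\left(1389 + 953\right) \left(5 + 2 i \sqrt{2}\right)}{370272} = 2342 \left(5 + 2 i \sqrt{2}\right) \frac{1}{370272} = \left(11710 + 4684 i \sqrt{2}\right) \frac{1}{370272} = \frac{5855}{185136} + \frac{1171 i \sqrt{2}}{92568}$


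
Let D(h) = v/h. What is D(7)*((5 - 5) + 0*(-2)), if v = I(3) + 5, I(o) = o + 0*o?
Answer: 0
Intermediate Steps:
I(o) = o (I(o) = o + 0 = o)
v = 8 (v = 3 + 5 = 8)
D(h) = 8/h
D(7)*((5 - 5) + 0*(-2)) = (8/7)*((5 - 5) + 0*(-2)) = (8*(⅐))*(0 + 0) = (8/7)*0 = 0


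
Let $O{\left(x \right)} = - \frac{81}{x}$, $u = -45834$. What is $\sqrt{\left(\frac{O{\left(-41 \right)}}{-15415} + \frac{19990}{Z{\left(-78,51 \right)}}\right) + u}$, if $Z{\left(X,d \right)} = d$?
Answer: $\frac{i \sqrt{47212058559549609615}}{32232765} \approx 213.17 i$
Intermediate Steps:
$\sqrt{\left(\frac{O{\left(-41 \right)}}{-15415} + \frac{19990}{Z{\left(-78,51 \right)}}\right) + u} = \sqrt{\left(\frac{\left(-81\right) \frac{1}{-41}}{-15415} + \frac{19990}{51}\right) - 45834} = \sqrt{\left(\left(-81\right) \left(- \frac{1}{41}\right) \left(- \frac{1}{15415}\right) + 19990 \cdot \frac{1}{51}\right) - 45834} = \sqrt{\left(\frac{81}{41} \left(- \frac{1}{15415}\right) + \frac{19990}{51}\right) - 45834} = \sqrt{\left(- \frac{81}{632015} + \frac{19990}{51}\right) - 45834} = \sqrt{\frac{12633975719}{32232765} - 45834} = \sqrt{- \frac{1464722575291}{32232765}} = \frac{i \sqrt{47212058559549609615}}{32232765}$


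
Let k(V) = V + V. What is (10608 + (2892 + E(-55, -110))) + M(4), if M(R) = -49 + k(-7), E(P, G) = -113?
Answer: 13324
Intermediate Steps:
k(V) = 2*V
M(R) = -63 (M(R) = -49 + 2*(-7) = -49 - 14 = -63)
(10608 + (2892 + E(-55, -110))) + M(4) = (10608 + (2892 - 113)) - 63 = (10608 + 2779) - 63 = 13387 - 63 = 13324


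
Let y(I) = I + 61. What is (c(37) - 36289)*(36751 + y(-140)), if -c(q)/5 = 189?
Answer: -1365445248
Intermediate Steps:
c(q) = -945 (c(q) = -5*189 = -945)
y(I) = 61 + I
(c(37) - 36289)*(36751 + y(-140)) = (-945 - 36289)*(36751 + (61 - 140)) = -37234*(36751 - 79) = -37234*36672 = -1365445248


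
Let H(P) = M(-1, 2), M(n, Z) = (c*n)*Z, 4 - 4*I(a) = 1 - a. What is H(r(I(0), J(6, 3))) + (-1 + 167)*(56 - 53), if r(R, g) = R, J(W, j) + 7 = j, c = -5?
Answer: 508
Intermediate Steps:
I(a) = ¾ + a/4 (I(a) = 1 - (1 - a)/4 = 1 + (-¼ + a/4) = ¾ + a/4)
M(n, Z) = -5*Z*n (M(n, Z) = (-5*n)*Z = -5*Z*n)
J(W, j) = -7 + j
H(P) = 10 (H(P) = -5*2*(-1) = 10)
H(r(I(0), J(6, 3))) + (-1 + 167)*(56 - 53) = 10 + (-1 + 167)*(56 - 53) = 10 + 166*3 = 10 + 498 = 508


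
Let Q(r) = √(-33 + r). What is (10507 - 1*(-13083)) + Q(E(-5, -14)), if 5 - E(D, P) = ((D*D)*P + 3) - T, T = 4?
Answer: 23590 + √323 ≈ 23608.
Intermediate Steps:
E(D, P) = 6 - P*D² (E(D, P) = 5 - (((D*D)*P + 3) - 1*4) = 5 - ((D²*P + 3) - 4) = 5 - ((P*D² + 3) - 4) = 5 - ((3 + P*D²) - 4) = 5 - (-1 + P*D²) = 5 + (1 - P*D²) = 6 - P*D²)
(10507 - 1*(-13083)) + Q(E(-5, -14)) = (10507 - 1*(-13083)) + √(-33 + (6 - 1*(-14)*(-5)²)) = (10507 + 13083) + √(-33 + (6 - 1*(-14)*25)) = 23590 + √(-33 + (6 + 350)) = 23590 + √(-33 + 356) = 23590 + √323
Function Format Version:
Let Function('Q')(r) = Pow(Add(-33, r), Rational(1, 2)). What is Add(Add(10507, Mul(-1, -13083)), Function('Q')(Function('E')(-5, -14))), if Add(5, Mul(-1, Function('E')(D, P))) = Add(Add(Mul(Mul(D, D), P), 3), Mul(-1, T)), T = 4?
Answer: Add(23590, Pow(323, Rational(1, 2))) ≈ 23608.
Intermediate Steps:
Function('E')(D, P) = Add(6, Mul(-1, P, Pow(D, 2))) (Function('E')(D, P) = Add(5, Mul(-1, Add(Add(Mul(Mul(D, D), P), 3), Mul(-1, 4)))) = Add(5, Mul(-1, Add(Add(Mul(Pow(D, 2), P), 3), -4))) = Add(5, Mul(-1, Add(Add(Mul(P, Pow(D, 2)), 3), -4))) = Add(5, Mul(-1, Add(Add(3, Mul(P, Pow(D, 2))), -4))) = Add(5, Mul(-1, Add(-1, Mul(P, Pow(D, 2))))) = Add(5, Add(1, Mul(-1, P, Pow(D, 2)))) = Add(6, Mul(-1, P, Pow(D, 2))))
Add(Add(10507, Mul(-1, -13083)), Function('Q')(Function('E')(-5, -14))) = Add(Add(10507, Mul(-1, -13083)), Pow(Add(-33, Add(6, Mul(-1, -14, Pow(-5, 2)))), Rational(1, 2))) = Add(Add(10507, 13083), Pow(Add(-33, Add(6, Mul(-1, -14, 25))), Rational(1, 2))) = Add(23590, Pow(Add(-33, Add(6, 350)), Rational(1, 2))) = Add(23590, Pow(Add(-33, 356), Rational(1, 2))) = Add(23590, Pow(323, Rational(1, 2)))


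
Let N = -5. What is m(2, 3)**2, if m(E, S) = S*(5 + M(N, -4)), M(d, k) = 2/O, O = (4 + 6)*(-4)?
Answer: 88209/400 ≈ 220.52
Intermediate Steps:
O = -40 (O = 10*(-4) = -40)
M(d, k) = -1/20 (M(d, k) = 2/(-40) = 2*(-1/40) = -1/20)
m(E, S) = 99*S/20 (m(E, S) = S*(5 - 1/20) = S*(99/20) = 99*S/20)
m(2, 3)**2 = ((99/20)*3)**2 = (297/20)**2 = 88209/400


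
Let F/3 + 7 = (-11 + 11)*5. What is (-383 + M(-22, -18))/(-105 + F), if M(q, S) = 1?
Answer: 191/63 ≈ 3.0317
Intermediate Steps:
F = -21 (F = -21 + 3*((-11 + 11)*5) = -21 + 3*(0*5) = -21 + 3*0 = -21 + 0 = -21)
(-383 + M(-22, -18))/(-105 + F) = (-383 + 1)/(-105 - 21) = -382/(-126) = -382*(-1/126) = 191/63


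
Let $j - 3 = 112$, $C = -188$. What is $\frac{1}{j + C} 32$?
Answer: $- \frac{32}{73} \approx -0.43836$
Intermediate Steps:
$j = 115$ ($j = 3 + 112 = 115$)
$\frac{1}{j + C} 32 = \frac{1}{115 - 188} \cdot 32 = \frac{1}{-73} \cdot 32 = \left(- \frac{1}{73}\right) 32 = - \frac{32}{73}$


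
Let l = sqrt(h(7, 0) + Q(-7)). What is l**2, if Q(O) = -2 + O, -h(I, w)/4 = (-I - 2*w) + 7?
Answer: -9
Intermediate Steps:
h(I, w) = -28 + 4*I + 8*w (h(I, w) = -4*((-I - 2*w) + 7) = -4*(7 - I - 2*w) = -28 + 4*I + 8*w)
l = 3*I (l = sqrt((-28 + 4*7 + 8*0) + (-2 - 7)) = sqrt((-28 + 28 + 0) - 9) = sqrt(0 - 9) = sqrt(-9) = 3*I ≈ 3.0*I)
l**2 = (3*I)**2 = -9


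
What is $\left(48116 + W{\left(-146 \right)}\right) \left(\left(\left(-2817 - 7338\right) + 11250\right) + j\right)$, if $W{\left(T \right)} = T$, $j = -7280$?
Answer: $-296694450$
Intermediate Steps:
$\left(48116 + W{\left(-146 \right)}\right) \left(\left(\left(-2817 - 7338\right) + 11250\right) + j\right) = \left(48116 - 146\right) \left(\left(\left(-2817 - 7338\right) + 11250\right) - 7280\right) = 47970 \left(\left(-10155 + 11250\right) - 7280\right) = 47970 \left(1095 - 7280\right) = 47970 \left(-6185\right) = -296694450$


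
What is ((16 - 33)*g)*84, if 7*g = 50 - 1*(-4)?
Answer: -11016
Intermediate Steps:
g = 54/7 (g = (50 - 1*(-4))/7 = (50 + 4)/7 = (⅐)*54 = 54/7 ≈ 7.7143)
((16 - 33)*g)*84 = ((16 - 33)*(54/7))*84 = -17*54/7*84 = -918/7*84 = -11016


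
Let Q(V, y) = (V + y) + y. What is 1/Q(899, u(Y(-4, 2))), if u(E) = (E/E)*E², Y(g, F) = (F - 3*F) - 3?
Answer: 1/997 ≈ 0.0010030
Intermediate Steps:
Y(g, F) = -3 - 2*F (Y(g, F) = -2*F - 3 = -3 - 2*F)
u(E) = E² (u(E) = 1*E² = E²)
Q(V, y) = V + 2*y
1/Q(899, u(Y(-4, 2))) = 1/(899 + 2*(-3 - 2*2)²) = 1/(899 + 2*(-3 - 4)²) = 1/(899 + 2*(-7)²) = 1/(899 + 2*49) = 1/(899 + 98) = 1/997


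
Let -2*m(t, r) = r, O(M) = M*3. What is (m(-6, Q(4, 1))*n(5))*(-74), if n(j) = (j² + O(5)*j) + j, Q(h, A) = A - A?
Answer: 0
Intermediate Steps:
Q(h, A) = 0
O(M) = 3*M
m(t, r) = -r/2
n(j) = j² + 16*j (n(j) = (j² + (3*5)*j) + j = (j² + 15*j) + j = j² + 16*j)
(m(-6, Q(4, 1))*n(5))*(-74) = ((-½*0)*(5*(16 + 5)))*(-74) = (0*(5*21))*(-74) = (0*105)*(-74) = 0*(-74) = 0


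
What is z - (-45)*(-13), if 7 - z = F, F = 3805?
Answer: -4383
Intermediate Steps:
z = -3798 (z = 7 - 1*3805 = 7 - 3805 = -3798)
z - (-45)*(-13) = -3798 - (-45)*(-13) = -3798 - 1*585 = -3798 - 585 = -4383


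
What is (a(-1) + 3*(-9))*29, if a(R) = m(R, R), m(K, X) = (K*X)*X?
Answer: -812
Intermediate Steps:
m(K, X) = K*X²
a(R) = R³ (a(R) = R*R² = R³)
(a(-1) + 3*(-9))*29 = ((-1)³ + 3*(-9))*29 = (-1 - 27)*29 = -28*29 = -812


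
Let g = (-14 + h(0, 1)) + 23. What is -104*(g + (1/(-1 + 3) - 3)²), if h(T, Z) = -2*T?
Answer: -1586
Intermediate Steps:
g = 9 (g = (-14 - 2*0) + 23 = (-14 + 0) + 23 = -14 + 23 = 9)
-104*(g + (1/(-1 + 3) - 3)²) = -104*(9 + (1/(-1 + 3) - 3)²) = -104*(9 + (1/2 - 3)²) = -104*(9 + (½ - 3)²) = -104*(9 + (-5/2)²) = -104*(9 + 25/4) = -104*61/4 = -1586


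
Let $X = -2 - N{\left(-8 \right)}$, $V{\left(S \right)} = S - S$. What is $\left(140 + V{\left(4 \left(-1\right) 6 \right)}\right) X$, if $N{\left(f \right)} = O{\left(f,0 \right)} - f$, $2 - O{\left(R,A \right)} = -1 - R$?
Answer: $-700$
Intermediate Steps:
$O{\left(R,A \right)} = 3 + R$ ($O{\left(R,A \right)} = 2 - \left(-1 - R\right) = 2 + \left(1 + R\right) = 3 + R$)
$V{\left(S \right)} = 0$
$N{\left(f \right)} = 3$ ($N{\left(f \right)} = \left(3 + f\right) - f = 3$)
$X = -5$ ($X = -2 - 3 = -5$)
$\left(140 + V{\left(4 \left(-1\right) 6 \right)}\right) X = \left(140 + 0\right) \left(-5\right) = 140 \left(-5\right) = -700$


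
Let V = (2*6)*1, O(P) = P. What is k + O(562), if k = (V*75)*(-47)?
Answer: -41738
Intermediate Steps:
V = 12 (V = 12*1 = 12)
k = -42300 (k = (12*75)*(-47) = 900*(-47) = -42300)
k + O(562) = -42300 + 562 = -41738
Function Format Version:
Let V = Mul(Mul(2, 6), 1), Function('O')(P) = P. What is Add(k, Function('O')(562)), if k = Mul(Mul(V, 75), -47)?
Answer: -41738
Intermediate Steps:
V = 12 (V = Mul(12, 1) = 12)
k = -42300 (k = Mul(Mul(12, 75), -47) = Mul(900, -47) = -42300)
Add(k, Function('O')(562)) = Add(-42300, 562) = -41738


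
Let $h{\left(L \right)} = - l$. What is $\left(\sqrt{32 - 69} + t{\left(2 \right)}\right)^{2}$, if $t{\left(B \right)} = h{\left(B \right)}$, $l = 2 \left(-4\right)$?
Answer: $\left(8 + i \sqrt{37}\right)^{2} \approx 27.0 + 97.324 i$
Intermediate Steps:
$l = -8$
$h{\left(L \right)} = 8$ ($h{\left(L \right)} = \left(-1\right) \left(-8\right) = 8$)
$t{\left(B \right)} = 8$
$\left(\sqrt{32 - 69} + t{\left(2 \right)}\right)^{2} = \left(\sqrt{32 - 69} + 8\right)^{2} = \left(\sqrt{-37} + 8\right)^{2} = \left(i \sqrt{37} + 8\right)^{2} = \left(8 + i \sqrt{37}\right)^{2}$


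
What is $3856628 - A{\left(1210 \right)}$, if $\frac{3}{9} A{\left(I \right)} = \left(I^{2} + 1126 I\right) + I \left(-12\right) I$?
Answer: $48084548$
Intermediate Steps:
$A{\left(I \right)} = - 33 I^{2} + 3378 I$ ($A{\left(I \right)} = 3 \left(\left(I^{2} + 1126 I\right) + I \left(-12\right) I\right) = 3 \left(\left(I^{2} + 1126 I\right) + - 12 I I\right) = 3 \left(\left(I^{2} + 1126 I\right) - 12 I^{2}\right) = 3 \left(- 11 I^{2} + 1126 I\right) = - 33 I^{2} + 3378 I$)
$3856628 - A{\left(1210 \right)} = 3856628 - 3 \cdot 1210 \left(1126 - 13310\right) = 3856628 - 3 \cdot 1210 \left(-12184\right) = 3856628 - -44227920 = 3856628 + 44227920 = 48084548$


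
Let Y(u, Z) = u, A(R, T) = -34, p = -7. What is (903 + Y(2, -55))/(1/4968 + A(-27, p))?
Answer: -4496040/168911 ≈ -26.618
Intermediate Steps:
(903 + Y(2, -55))/(1/4968 + A(-27, p)) = (903 + 2)/(1/4968 - 34) = 905/(1/4968 - 34) = 905/(-168911/4968) = 905*(-4968/168911) = -4496040/168911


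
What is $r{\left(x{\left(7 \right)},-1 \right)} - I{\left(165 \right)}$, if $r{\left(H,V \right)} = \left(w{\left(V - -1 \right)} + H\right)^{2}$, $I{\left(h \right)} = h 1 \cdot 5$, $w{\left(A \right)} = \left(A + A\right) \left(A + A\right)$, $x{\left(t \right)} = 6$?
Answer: $-789$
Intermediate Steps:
$w{\left(A \right)} = 4 A^{2}$ ($w{\left(A \right)} = 2 A 2 A = 4 A^{2}$)
$I{\left(h \right)} = 5 h$ ($I{\left(h \right)} = h 5 = 5 h$)
$r{\left(H,V \right)} = \left(H + 4 \left(1 + V\right)^{2}\right)^{2}$ ($r{\left(H,V \right)} = \left(4 \left(V - -1\right)^{2} + H\right)^{2} = \left(4 \left(V + 1\right)^{2} + H\right)^{2} = \left(4 \left(1 + V\right)^{2} + H\right)^{2} = \left(H + 4 \left(1 + V\right)^{2}\right)^{2}$)
$r{\left(x{\left(7 \right)},-1 \right)} - I{\left(165 \right)} = \left(6 + 4 \left(1 - 1\right)^{2}\right)^{2} - 5 \cdot 165 = \left(6 + 4 \cdot 0^{2}\right)^{2} - 825 = \left(6 + 4 \cdot 0\right)^{2} - 825 = \left(6 + 0\right)^{2} - 825 = 6^{2} - 825 = 36 - 825 = -789$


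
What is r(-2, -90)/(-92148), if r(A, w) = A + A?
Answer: 1/23037 ≈ 4.3408e-5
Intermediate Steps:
r(A, w) = 2*A
r(-2, -90)/(-92148) = (2*(-2))/(-92148) = -4*(-1/92148) = 1/23037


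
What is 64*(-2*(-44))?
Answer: 5632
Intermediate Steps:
64*(-2*(-44)) = 64*88 = 5632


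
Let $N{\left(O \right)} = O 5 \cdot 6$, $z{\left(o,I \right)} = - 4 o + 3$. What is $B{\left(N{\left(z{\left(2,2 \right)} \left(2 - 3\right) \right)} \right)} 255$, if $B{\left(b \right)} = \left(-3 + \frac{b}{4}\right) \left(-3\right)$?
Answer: $- \frac{52785}{2} \approx -26393.0$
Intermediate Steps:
$z{\left(o,I \right)} = 3 - 4 o$
$N{\left(O \right)} = 30 O$ ($N{\left(O \right)} = 5 O 6 = 30 O$)
$B{\left(b \right)} = 9 - \frac{3 b}{4}$ ($B{\left(b \right)} = \left(-3 + b \frac{1}{4}\right) \left(-3\right) = \left(-3 + \frac{b}{4}\right) \left(-3\right) = 9 - \frac{3 b}{4}$)
$B{\left(N{\left(z{\left(2,2 \right)} \left(2 - 3\right) \right)} \right)} 255 = \left(9 - \frac{3 \cdot 30 \left(3 - 8\right) \left(2 - 3\right)}{4}\right) 255 = \left(9 - \frac{3 \cdot 30 \left(3 - 8\right) \left(-1\right)}{4}\right) 255 = \left(9 - \frac{3 \cdot 30 \left(\left(-5\right) \left(-1\right)\right)}{4}\right) 255 = \left(9 - \frac{3 \cdot 30 \cdot 5}{4}\right) 255 = \left(9 - \frac{225}{2}\right) 255 = \left(- \frac{207}{2}\right) 255 = - \frac{52785}{2}$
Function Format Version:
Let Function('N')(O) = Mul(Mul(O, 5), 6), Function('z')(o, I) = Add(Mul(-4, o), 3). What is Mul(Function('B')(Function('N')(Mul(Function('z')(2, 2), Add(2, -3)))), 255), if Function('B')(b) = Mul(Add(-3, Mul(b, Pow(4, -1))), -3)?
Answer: Rational(-52785, 2) ≈ -26393.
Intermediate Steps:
Function('z')(o, I) = Add(3, Mul(-4, o))
Function('N')(O) = Mul(30, O) (Function('N')(O) = Mul(Mul(5, O), 6) = Mul(30, O))
Function('B')(b) = Add(9, Mul(Rational(-3, 4), b)) (Function('B')(b) = Mul(Add(-3, Mul(b, Rational(1, 4))), -3) = Mul(Add(-3, Mul(Rational(1, 4), b)), -3) = Add(9, Mul(Rational(-3, 4), b)))
Mul(Function('B')(Function('N')(Mul(Function('z')(2, 2), Add(2, -3)))), 255) = Mul(Add(9, Mul(Rational(-3, 4), Mul(30, Mul(Add(3, Mul(-4, 2)), Add(2, -3))))), 255) = Mul(Add(9, Mul(Rational(-3, 4), Mul(30, Mul(Add(3, -8), -1)))), 255) = Mul(Add(9, Mul(Rational(-3, 4), Mul(30, Mul(-5, -1)))), 255) = Mul(Add(9, Mul(Rational(-3, 4), Mul(30, 5))), 255) = Mul(Add(9, Mul(Rational(-3, 4), 150)), 255) = Mul(Add(9, Rational(-225, 2)), 255) = Mul(Rational(-207, 2), 255) = Rational(-52785, 2)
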